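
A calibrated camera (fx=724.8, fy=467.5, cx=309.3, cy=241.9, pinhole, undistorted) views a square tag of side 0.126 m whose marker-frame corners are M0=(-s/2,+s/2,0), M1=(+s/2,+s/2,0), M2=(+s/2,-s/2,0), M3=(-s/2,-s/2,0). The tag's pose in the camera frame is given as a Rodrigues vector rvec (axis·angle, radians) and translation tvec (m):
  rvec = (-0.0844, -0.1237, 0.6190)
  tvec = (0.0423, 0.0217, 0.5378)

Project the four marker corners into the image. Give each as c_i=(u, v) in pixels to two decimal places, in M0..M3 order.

c0=(247.62, 274.04) c1=(386.45, 337.41) c2=(479.40, 248.11) c3=(346.29, 184.57)

Intrinsics K: fx=724.8, fy=467.5, cx=309.3, cy=241.9
Marker side s = 0.126 m; corners in marker frame (Z=0):
  M0 = (-0.0630, +0.0630, 0)
  M1 = (+0.0630, +0.0630, 0)
  M2 = (+0.0630, -0.0630, 0)
  M3 = (-0.0630, -0.0630, 0)
rvec = (-0.0844, -0.1237, 0.6190), |rvec| = θ = 0.63686 rad = 36.489°
Rodrigues: sinθ=0.59467, 1−cosθ=0.19603; R = I + sinθ·[k]× + (1−cosθ)·[k]×²:
    [+0.80741 -0.57295 -0.14076]
    [+0.58304 +0.81136 +0.04180]
    [+0.09026 -0.11582 +0.98916]
t = (0.0423, 0.0217, 0.5378) m
M0: Pc = R·M0+t = (-0.04466, +0.03608, +0.52482); u = 724.8·(-0.04466)/0.52482 + 309.3 = 247.6182, v = 467.5·(+0.03608)/0.52482 + 241.9 = 274.0433
M1: Pc = R·M1+t = (+0.05707, +0.10955, +0.53619); u = 724.8·(+0.05707)/0.53619 + 309.3 = 386.4464, v = 467.5·(+0.10955)/0.53619 + 241.9 = 337.4139
M2: Pc = R·M2+t = (+0.12926, +0.00732, +0.55078); u = 724.8·(+0.12926)/0.55078 + 309.3 = 479.4029, v = 467.5·(+0.00732)/0.55078 + 241.9 = 248.1096
M3: Pc = R·M3+t = (+0.02753, -0.06615, +0.53941); u = 724.8·(+0.02753)/0.53941 + 309.3 = 346.2904, v = 467.5·(-0.06615)/0.53941 + 241.9 = 184.5706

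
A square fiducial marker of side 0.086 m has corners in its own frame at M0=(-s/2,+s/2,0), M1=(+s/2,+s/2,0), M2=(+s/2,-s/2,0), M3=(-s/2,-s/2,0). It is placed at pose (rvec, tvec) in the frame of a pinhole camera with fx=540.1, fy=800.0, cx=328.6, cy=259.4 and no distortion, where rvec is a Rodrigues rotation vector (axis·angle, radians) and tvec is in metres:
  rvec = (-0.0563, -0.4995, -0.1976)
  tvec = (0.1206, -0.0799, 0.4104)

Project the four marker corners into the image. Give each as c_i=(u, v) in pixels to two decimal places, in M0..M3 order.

Intrinsics K: fx=540.1, fy=800.0, cx=328.6, cy=259.4
Marker side s = 0.086 m; corners in marker frame (Z=0):
  M0 = (-0.0430, +0.0430, 0)
  M1 = (+0.0430, +0.0430, 0)
  M2 = (+0.0430, -0.0430, 0)
  M3 = (-0.0430, -0.0430, 0)
rvec = (-0.0563, -0.4995, -0.1976), |rvec| = θ = 0.54011 rad = 30.946°
Rodrigues: sinθ=0.51423, 1−cosθ=0.14235; R = I + sinθ·[k]× + (1−cosθ)·[k]×²:
    [+0.85920 +0.20185 -0.47014]
    [-0.17441 +0.97940 +0.10176]
    [+0.48099 -0.00544 +0.87671]
t = (0.1206, -0.0799, 0.4104) m
M0: Pc = R·M0+t = (+0.09233, -0.03029, +0.38948); u = 540.1·(+0.09233)/0.38948 + 328.6 = 456.6406, v = 800.0·(-0.03029)/0.38948 + 259.4 = 197.1921
M1: Pc = R·M1+t = (+0.16623, -0.04529, +0.43085); u = 540.1·(+0.16623)/0.43085 + 328.6 = 536.9754, v = 800.0·(-0.04529)/0.43085 + 259.4 = 175.3141
M2: Pc = R·M2+t = (+0.14887, -0.12951, +0.43132); u = 540.1·(+0.14887)/0.43132 + 328.6 = 515.0117, v = 800.0·(-0.12951)/0.43132 + 259.4 = 19.1796
M3: Pc = R·M3+t = (+0.07497, -0.11451, +0.38995); u = 540.1·(+0.07497)/0.38995 + 328.6 = 432.4433, v = 800.0·(-0.11451)/0.38995 + 259.4 = 24.4688

c0=(456.64, 197.19) c1=(536.98, 175.31) c2=(515.01, 19.18) c3=(432.44, 24.47)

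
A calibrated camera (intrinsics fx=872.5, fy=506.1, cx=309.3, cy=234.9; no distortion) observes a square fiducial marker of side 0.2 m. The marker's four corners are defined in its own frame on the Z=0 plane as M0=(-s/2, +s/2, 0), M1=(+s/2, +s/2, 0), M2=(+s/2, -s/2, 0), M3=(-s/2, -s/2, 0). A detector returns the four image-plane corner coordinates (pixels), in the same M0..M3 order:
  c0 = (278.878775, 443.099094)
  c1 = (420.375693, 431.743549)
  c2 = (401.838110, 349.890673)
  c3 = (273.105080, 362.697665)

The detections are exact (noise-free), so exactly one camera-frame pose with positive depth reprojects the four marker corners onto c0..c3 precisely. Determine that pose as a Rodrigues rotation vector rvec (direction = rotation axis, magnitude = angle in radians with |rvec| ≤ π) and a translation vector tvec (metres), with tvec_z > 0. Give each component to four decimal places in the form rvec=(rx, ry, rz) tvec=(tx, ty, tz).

rvec=(-0.5969, 0.2585, -0.1490) tvec=(0.0471, 0.3953, 1.2488)

Intrinsics K: fx=872.5, fy=506.1, cx=309.3, cy=234.9
Marker side s = 0.2 m; corners in marker frame (Z=0):
  M0 = (-0.1000, +0.1000, 0)
  M1 = (+0.1000, +0.1000, 0)
  M2 = (+0.1000, -0.1000, 0)
  M3 = (-0.1000, -0.1000, 0)
Detected image corners:
  c0 = (278.878775, 443.099094) px
  c1 = (420.375693, 431.743549) px
  c2 = (401.838110, 349.890673) px
  c3 = (273.105080, 362.697665) px
Planar DLT: solve 8×8 A·h = b for H (H[2,2]=1):
  H  [+619.94155 -97.12161 +342.20570]
  H  [-123.14971 +223.75877 +395.09458]
  H  [-0.15768 -0.45815 +1.00000]
B = K⁻¹H; ‖b₁‖=0.800769, ‖b₂‖=0.800769; λ = 2/(‖b₁‖+‖b₂‖) = 1.248799, sign → tz>0 ⇒ λ=+1.248799
r₁ = λ·B[:,0] = (+0.95712,-0.21248,-0.19691); r₂ = λ·B[:,1] = (+0.06381,+0.81767,-0.57214)
r₃ = r₁×r₂ = (+0.28258,+0.53504,+0.79617); SVD([r₁ r₂ r₃]) → R = UVᵀ:
  R  [+0.95712 +0.06381 +0.28258]
  R  [-0.21248 +0.81767 +0.53504]
  R  [-0.19691 -0.57214 +0.79617]
t = (+0.04710, +0.39528, +1.24880) m
tr R = 2.570963; θ = arccos((tr R − 1)/2) = 0.667322 rad = 38.235°
axis k = ((R−Rᵀ)₃₂, (R−Rᵀ)₁₃, (R−Rᵀ)₂₁) / (2 sinθ) = (-0.894489, +0.387380, -0.223215)
rvec = θ·k = (-0.596913, +0.258508, -0.148956)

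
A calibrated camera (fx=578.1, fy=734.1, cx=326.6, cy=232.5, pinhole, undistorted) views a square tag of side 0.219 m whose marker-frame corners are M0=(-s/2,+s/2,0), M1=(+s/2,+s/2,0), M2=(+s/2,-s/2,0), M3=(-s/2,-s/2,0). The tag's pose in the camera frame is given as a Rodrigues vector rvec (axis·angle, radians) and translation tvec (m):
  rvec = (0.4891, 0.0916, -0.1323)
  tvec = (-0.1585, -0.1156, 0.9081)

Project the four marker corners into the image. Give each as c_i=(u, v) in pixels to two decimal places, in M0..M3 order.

Intrinsics K: fx=578.1, fy=734.1, cx=326.6, cy=232.5
Marker side s = 0.219 m; corners in marker frame (Z=0):
  M0 = (-0.1095, +0.1095, 0)
  M1 = (+0.1095, +0.1095, 0)
  M2 = (+0.1095, -0.1095, 0)
  M3 = (-0.1095, -0.1095, 0)
rvec = (0.4891, 0.0916, -0.1323), |rvec| = θ = 0.51489 rad = 29.501°
Rodrigues: sinθ=0.49244, 1−cosθ=0.12965; R = I + sinθ·[k]× + (1−cosθ)·[k]×²:
    [+0.98734 +0.14844 +0.05596]
    [-0.10462 +0.87445 -0.47370]
    [-0.11925 +0.46185 +0.87891]
t = (-0.1585, -0.1156, 0.9081) m
M0: Pc = R·M0+t = (-0.25036, -0.00839, +0.97173); u = 578.1·(-0.25036)/0.97173 + 326.6 = 177.6569, v = 734.1·(-0.00839)/0.97173 + 232.5 = 226.1604
M1: Pc = R·M1+t = (-0.03413, -0.03130, +0.94561); u = 578.1·(-0.03413)/0.94561 + 326.6 = 305.7333, v = 734.1·(-0.03130)/0.94561 + 232.5 = 208.1983
M2: Pc = R·M2+t = (-0.06664, -0.22281, +0.84447); u = 578.1·(-0.06664)/0.84447 + 326.6 = 280.9795, v = 734.1·(-0.22281)/0.84447 + 232.5 = 38.8121
M3: Pc = R·M3+t = (-0.28287, -0.19990, +0.87059); u = 578.1·(-0.28287)/0.87059 + 326.6 = 138.7658, v = 734.1·(-0.19990)/0.87059 + 232.5 = 63.9424

c0=(177.66, 226.16) c1=(305.73, 208.20) c2=(280.98, 38.81) c3=(138.77, 63.94)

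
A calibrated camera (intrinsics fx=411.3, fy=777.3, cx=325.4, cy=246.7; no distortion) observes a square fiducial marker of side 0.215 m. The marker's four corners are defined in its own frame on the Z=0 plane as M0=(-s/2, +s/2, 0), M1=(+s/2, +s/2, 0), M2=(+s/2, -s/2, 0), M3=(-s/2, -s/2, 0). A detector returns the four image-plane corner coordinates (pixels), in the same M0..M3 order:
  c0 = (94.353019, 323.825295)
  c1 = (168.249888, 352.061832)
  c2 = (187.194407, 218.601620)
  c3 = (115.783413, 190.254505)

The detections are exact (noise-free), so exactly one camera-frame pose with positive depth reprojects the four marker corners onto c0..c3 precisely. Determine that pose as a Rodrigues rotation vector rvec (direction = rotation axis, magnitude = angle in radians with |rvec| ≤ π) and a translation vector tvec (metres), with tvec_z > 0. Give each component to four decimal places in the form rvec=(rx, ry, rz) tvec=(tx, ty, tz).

Intrinsics K: fx=411.3, fy=777.3, cx=325.4, cy=246.7
Marker side s = 0.215 m; corners in marker frame (Z=0):
  M0 = (-0.1075, +0.1075, 0)
  M1 = (+0.1075, +0.1075, 0)
  M2 = (+0.1075, -0.1075, 0)
  M3 = (-0.1075, -0.1075, 0)
Detected image corners:
  c0 = (94.353019, 323.825295) px
  c1 = (168.249888, 352.061832) px
  c2 = (187.194407, 218.601620) px
  c3 = (115.783413, 190.254505) px
Planar DLT: solve 8×8 A·h = b for H (H[2,2]=1):
  H  [+342.84985 -114.98073 +141.69574]
  H  [+141.21695 +580.51841 +270.16846]
  H  [+0.03548 -0.14928 +1.00000]
B = K⁻¹H; ‖b₁‖=0.824096, ‖b₂‖=0.824096; λ = 2/(‖b₁‖+‖b₂‖) = 1.213451, sign → tz>0 ⇒ λ=+1.213451
r₁ = λ·B[:,0] = (+0.97744,+0.20679,+0.04306); r₂ = λ·B[:,1] = (-0.19591,+0.96375,-0.18115)
r₃ = r₁×r₂ = (-0.07896,+0.16862,+0.98251); SVD([r₁ r₂ r₃]) → R = UVᵀ:
  R  [+0.97744 -0.19591 -0.07896]
  R  [+0.20679 +0.96375 +0.16862]
  R  [+0.04306 -0.18115 +0.98251]
t = (-0.54198, +0.03664, +1.21345) m
tr R = 2.923696; θ = arccos((tr R − 1)/2) = 0.277118 rad = 15.878°
axis k = ((R−Rᵀ)₃₂, (R−Rᵀ)₁₃, (R−Rᵀ)₂₁) / (2 sinθ) = (-0.639232, -0.222994, +0.735973)
rvec = θ·k = (-0.177142, -0.061796, +0.203951)

rvec=(-0.1771, -0.0618, 0.2040) tvec=(-0.5420, 0.0366, 1.2135)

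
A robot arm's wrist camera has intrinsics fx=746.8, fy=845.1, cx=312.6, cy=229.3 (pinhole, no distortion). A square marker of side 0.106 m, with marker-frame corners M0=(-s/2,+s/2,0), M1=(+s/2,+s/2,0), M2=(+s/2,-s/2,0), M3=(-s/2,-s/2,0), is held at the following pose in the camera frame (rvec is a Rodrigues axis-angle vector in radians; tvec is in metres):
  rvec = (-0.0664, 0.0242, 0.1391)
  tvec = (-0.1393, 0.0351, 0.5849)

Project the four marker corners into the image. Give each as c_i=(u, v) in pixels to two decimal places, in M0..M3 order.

c0=(57.49, 345.51) c1=(191.29, 367.40) c2=(211.50, 214.94) c3=(79.14, 194.09)

Intrinsics K: fx=746.8, fy=845.1, cx=312.6, cy=229.3
Marker side s = 0.106 m; corners in marker frame (Z=0):
  M0 = (-0.0530, +0.0530, 0)
  M1 = (+0.0530, +0.0530, 0)
  M2 = (+0.0530, -0.0530, 0)
  M3 = (-0.0530, -0.0530, 0)
rvec = (-0.0664, 0.0242, 0.1391), |rvec| = θ = 0.15602 rad = 8.940°
Rodrigues: sinθ=0.15539, 1−cosθ=0.01215; R = I + sinθ·[k]× + (1−cosθ)·[k]×²:
    [+0.99005 -0.13934 +0.01949]
    [+0.13773 +0.98815 +0.06781]
    [-0.02871 -0.06445 +0.99751]
t = (-0.1393, 0.0351, 0.5849) m
M0: Pc = R·M0+t = (-0.19916, +0.08017, +0.58301); u = 746.8·(-0.19916)/0.58301 + 312.6 = 57.4893, v = 845.1·(+0.08017)/0.58301 + 229.3 = 345.5135
M1: Pc = R·M1+t = (-0.09421, +0.09477, +0.57996); u = 746.8·(-0.09421)/0.57996 + 312.6 = 191.2859, v = 845.1·(+0.09477)/0.57996 + 229.3 = 367.3977
M2: Pc = R·M2+t = (-0.07944, -0.00997, +0.58679); u = 746.8·(-0.07944)/0.58679 + 312.6 = 211.4956, v = 845.1·(-0.00997)/0.58679 + 229.3 = 214.9387
M3: Pc = R·M3+t = (-0.18439, -0.02457, +0.58984); u = 746.8·(-0.18439)/0.58984 + 312.6 = 79.1444, v = 845.1·(-0.02457)/0.58984 + 229.3 = 194.0946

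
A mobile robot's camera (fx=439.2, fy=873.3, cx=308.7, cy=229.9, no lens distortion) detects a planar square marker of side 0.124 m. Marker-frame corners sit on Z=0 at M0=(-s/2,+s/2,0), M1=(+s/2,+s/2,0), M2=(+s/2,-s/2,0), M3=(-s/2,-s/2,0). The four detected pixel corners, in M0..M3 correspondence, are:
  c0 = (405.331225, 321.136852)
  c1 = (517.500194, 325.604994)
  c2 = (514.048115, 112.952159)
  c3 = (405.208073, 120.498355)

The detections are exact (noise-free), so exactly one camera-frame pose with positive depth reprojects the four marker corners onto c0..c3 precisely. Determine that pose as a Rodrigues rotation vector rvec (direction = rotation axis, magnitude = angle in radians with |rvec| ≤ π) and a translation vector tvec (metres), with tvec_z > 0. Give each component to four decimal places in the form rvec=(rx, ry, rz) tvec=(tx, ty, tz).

Intrinsics K: fx=439.2, fy=873.3, cx=308.7, cy=229.9
Marker side s = 0.124 m; corners in marker frame (Z=0):
  M0 = (-0.0620, +0.0620, 0)
  M1 = (+0.0620, +0.0620, 0)
  M2 = (+0.0620, -0.0620, 0)
  M3 = (-0.0620, -0.0620, 0)
Detected image corners:
  c0 = (405.331225, 321.136852) px
  c1 = (517.500194, 325.604994) px
  c2 = (514.048115, 112.952159) px
  c3 = (405.208073, 120.498355) px
Planar DLT: solve 8×8 A·h = b for H (H[2,2]=1):
  H  [+674.23777 -94.34949 +458.89668]
  H  [-116.67781 +1613.30010 +218.56302]
  H  [-0.47062 -0.23533 +1.00000]
B = K⁻¹H; ‖b₁‖=1.924394, ‖b₂‖=1.924394; λ = 2/(‖b₁‖+‖b₂‖) = 0.519644, sign → tz>0 ⇒ λ=+0.519644
r₁ = λ·B[:,0] = (+0.96962,-0.00505,-0.24456); r₂ = λ·B[:,1] = (-0.02568,+0.99216,-0.12229)
r₃ = r₁×r₂ = (+0.24326,+0.12485,+0.96189); SVD([r₁ r₂ r₃]) → R = UVᵀ:
  R  [+0.96962 -0.02568 +0.24326]
  R  [-0.00505 +0.99216 +0.12485]
  R  [-0.24456 -0.12229 +0.96189]
t = (+0.17771, -0.00675, +0.51964) m
tr R = 2.923678; θ = arccos((tr R − 1)/2) = 0.277151 rad = 15.880°
axis k = ((R−Rᵀ)₃₂, (R−Rᵀ)₁₃, (R−Rᵀ)₂₁) / (2 sinθ) = (-0.451616, +0.891415, +0.037702)
rvec = θ·k = (-0.125166, +0.247057, +0.010449)

rvec=(-0.1252, 0.2471, 0.0104) tvec=(0.1777, -0.0067, 0.5196)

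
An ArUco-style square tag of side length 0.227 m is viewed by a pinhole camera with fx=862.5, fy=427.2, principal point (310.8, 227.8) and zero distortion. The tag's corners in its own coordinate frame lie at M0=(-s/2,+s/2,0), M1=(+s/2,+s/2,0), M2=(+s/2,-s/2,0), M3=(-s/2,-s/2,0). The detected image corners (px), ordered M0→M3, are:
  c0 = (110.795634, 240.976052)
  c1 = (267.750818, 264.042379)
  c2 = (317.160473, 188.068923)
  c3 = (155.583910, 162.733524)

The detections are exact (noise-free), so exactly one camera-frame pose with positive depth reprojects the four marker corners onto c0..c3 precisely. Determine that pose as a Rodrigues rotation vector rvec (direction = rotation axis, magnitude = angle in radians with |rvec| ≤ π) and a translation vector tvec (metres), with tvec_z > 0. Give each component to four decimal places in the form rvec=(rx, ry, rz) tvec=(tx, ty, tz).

rvec=(0.1948, -0.0691, 0.3055) tvec=(-0.1340, -0.0362, 1.1835)

Intrinsics K: fx=862.5, fy=427.2, cx=310.8, cy=227.8
Marker side s = 0.227 m; corners in marker frame (Z=0):
  M0 = (-0.1135, +0.1135, 0)
  M1 = (+0.1135, +0.1135, 0)
  M2 = (+0.1135, -0.1135, 0)
  M3 = (-0.1135, -0.1135, 0)
Detected image corners:
  c0 = (110.795634, 240.976052) px
  c1 = (267.750818, 264.042379) px
  c2 = (317.160473, 188.068923) px
  c3 = (155.583910, 162.733524) px
Planar DLT: solve 8×8 A·h = b for H (H[2,2]=1):
  H  [+718.86906 -175.21919 +213.15665]
  H  [+124.05120 +372.16840 +214.73307]
  H  [+0.08191 +0.15205 +1.00000]
B = K⁻¹H; ‖b₁‖=0.844935, ‖b₂‖=0.844935; λ = 2/(‖b₁‖+‖b₂‖) = 1.183524, sign → tz>0 ⇒ λ=+1.183524
r₁ = λ·B[:,0] = (+0.95150,+0.29198,+0.09695); r₂ = λ·B[:,1] = (-0.30528,+0.93510,+0.17996)
r₃ = r₁×r₂ = (-0.03811,-0.20082,+0.97889); SVD([r₁ r₂ r₃]) → R = UVᵀ:
  R  [+0.95150 -0.30528 -0.03811]
  R  [+0.29198 +0.93510 -0.20082]
  R  [+0.09695 +0.17996 +0.97889]
t = (-0.13399, -0.03620, +1.18352) m
tr R = 2.865488; θ = arccos((tr R − 1)/2) = 0.368846 rad = 21.133°
axis k = ((R−Rᵀ)₃₂, (R−Rᵀ)₁₃, (R−Rᵀ)₂₁) / (2 sinθ) = (+0.528069, -0.187299, +0.828289)
rvec = θ·k = (+0.194776, -0.069085, +0.305511)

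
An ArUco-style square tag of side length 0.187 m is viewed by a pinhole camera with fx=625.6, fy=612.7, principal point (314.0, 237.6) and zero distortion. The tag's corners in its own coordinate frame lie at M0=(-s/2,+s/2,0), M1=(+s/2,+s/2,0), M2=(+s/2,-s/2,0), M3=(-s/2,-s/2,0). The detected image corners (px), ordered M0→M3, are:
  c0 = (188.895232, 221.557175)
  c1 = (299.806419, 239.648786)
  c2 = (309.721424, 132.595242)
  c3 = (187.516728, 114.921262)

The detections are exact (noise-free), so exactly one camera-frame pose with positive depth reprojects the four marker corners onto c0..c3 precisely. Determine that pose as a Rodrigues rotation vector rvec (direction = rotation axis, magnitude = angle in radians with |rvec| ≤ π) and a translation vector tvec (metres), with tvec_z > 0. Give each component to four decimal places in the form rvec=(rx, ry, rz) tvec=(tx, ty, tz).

rvec=(0.5185, 0.1452, 0.1327) tvec=(-0.1064, -0.0923, 0.9757)

Intrinsics K: fx=625.6, fy=612.7, cx=314.0, cy=237.6
Marker side s = 0.187 m; corners in marker frame (Z=0):
  M0 = (-0.0935, +0.0935, 0)
  M1 = (+0.0935, +0.0935, 0)
  M2 = (+0.0935, -0.0935, 0)
  M3 = (-0.0935, -0.0935, 0)
Detected image corners:
  c0 = (188.895232, 221.557175) px
  c1 = (299.806419, 239.648786) px
  c2 = (309.721424, 132.595242) px
  c3 = (187.516728, 114.921262) px
Planar DLT: solve 8×8 A·h = b for H (H[2,2]=1):
  H  [+595.48652 +104.22485 +245.79946]
  H  [+76.73085 +662.46099 +179.65972]
  H  [-0.10697 +0.51422 +1.00000]
B = K⁻¹H; ‖b₁‖=1.024878, ‖b₂‖=1.024878; λ = 2/(‖b₁‖+‖b₂‖) = 0.975726, sign → tz>0 ⇒ λ=+0.975726
r₁ = λ·B[:,0] = (+0.98114,+0.16267,-0.10437); r₂ = λ·B[:,1] = (-0.08928,+0.86040,+0.50174)
r₃ = r₁×r₂ = (+0.17142,-0.48296,+0.85870); SVD([r₁ r₂ r₃]) → R = UVᵀ:
  R  [+0.98114 -0.08928 +0.17142]
  R  [+0.16267 +0.86040 -0.48296]
  R  [-0.10437 +0.50174 +0.85870]
t = (-0.10637, -0.09227, +0.97573) m
tr R = 2.700245; θ = arccos((tr R − 1)/2) = 0.554579 rad = 31.775°
axis k = ((R−Rᵀ)₃₂, (R−Rᵀ)₁₃, (R−Rᵀ)₂₁) / (2 sinθ) = (+0.934985, +0.261867, +0.239225)
rvec = θ·k = (+0.518523, +0.145226, +0.132669)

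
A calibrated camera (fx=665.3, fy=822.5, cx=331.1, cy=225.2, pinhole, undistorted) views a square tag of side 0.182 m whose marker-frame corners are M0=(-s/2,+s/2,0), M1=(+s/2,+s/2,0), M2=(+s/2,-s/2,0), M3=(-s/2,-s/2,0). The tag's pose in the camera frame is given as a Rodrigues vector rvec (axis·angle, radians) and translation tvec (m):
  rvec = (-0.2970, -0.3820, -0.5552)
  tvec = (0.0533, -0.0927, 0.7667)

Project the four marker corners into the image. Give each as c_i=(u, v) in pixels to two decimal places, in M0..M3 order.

Intrinsics K: fx=665.3, fy=822.5, cx=331.1, cy=225.2
Marker side s = 0.182 m; corners in marker frame (Z=0):
  M0 = (-0.0910, +0.0910, 0)
  M1 = (+0.0910, +0.0910, 0)
  M2 = (+0.0910, -0.0910, 0)
  M3 = (-0.0910, -0.0910, 0)
rvec = (-0.2970, -0.3820, -0.5552), |rvec| = θ = 0.73646 rad = 42.196°
Rodrigues: sinθ=0.67167, 1−cosθ=0.25915; R = I + sinθ·[k]× + (1−cosθ)·[k]×²:
    [+0.78299 +0.56056 -0.26961]
    [-0.45215 +0.81057 +0.37221]
    [+0.42718 -0.16953 +0.88813]
t = (0.0533, -0.0927, 0.7667) m
M0: Pc = R·M0+t = (+0.03306, +0.02221, +0.71240); u = 665.3·(+0.03306)/0.71240 + 331.1 = 361.9732, v = 822.5·(+0.02221)/0.71240 + 225.2 = 250.8394
M1: Pc = R·M1+t = (+0.17556, -0.06008, +0.79015); u = 665.3·(+0.17556)/0.79015 + 331.1 = 478.9242, v = 822.5·(-0.06008)/0.79015 + 225.2 = 162.6564
M2: Pc = R·M2+t = (+0.07354, -0.20761, +0.82100); u = 665.3·(+0.07354)/0.82100 + 331.1 = 390.6942, v = 822.5·(-0.20761)/0.82100 + 225.2 = 17.2137
M3: Pc = R·M3+t = (-0.06896, -0.12532, +0.74325); u = 665.3·(-0.06896)/0.74325 + 331.1 = 269.3692, v = 822.5·(-0.12532)/0.74325 + 225.2 = 86.5221

c0=(361.97, 250.84) c1=(478.92, 162.66) c2=(390.69, 17.21) c3=(269.37, 86.52)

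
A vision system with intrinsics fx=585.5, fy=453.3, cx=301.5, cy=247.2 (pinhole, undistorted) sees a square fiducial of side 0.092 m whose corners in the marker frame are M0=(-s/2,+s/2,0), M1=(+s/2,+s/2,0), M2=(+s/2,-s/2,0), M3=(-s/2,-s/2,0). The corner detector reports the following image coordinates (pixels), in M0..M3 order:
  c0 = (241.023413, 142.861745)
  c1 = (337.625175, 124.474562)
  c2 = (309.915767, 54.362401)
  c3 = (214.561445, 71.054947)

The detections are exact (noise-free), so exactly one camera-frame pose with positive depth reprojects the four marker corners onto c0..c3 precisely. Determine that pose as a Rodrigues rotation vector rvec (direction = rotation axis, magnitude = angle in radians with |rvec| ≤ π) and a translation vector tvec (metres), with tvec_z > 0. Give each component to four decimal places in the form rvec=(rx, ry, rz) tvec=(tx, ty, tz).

rvec=(-0.1238, -0.0982, -0.2751) tvec=(-0.0234, -0.1781, 0.5403)

Intrinsics K: fx=585.5, fy=453.3, cx=301.5, cy=247.2
Marker side s = 0.092 m; corners in marker frame (Z=0):
  M0 = (-0.0460, +0.0460, 0)
  M1 = (+0.0460, +0.0460, 0)
  M2 = (+0.0460, -0.0460, 0)
  M3 = (-0.0460, -0.0460, 0)
Detected image corners:
  c0 = (241.023413, 142.861745) px
  c1 = (337.625175, 124.474562) px
  c2 = (309.915767, 54.362401) px
  c3 = (214.561445, 71.054947) px
Planar DLT: solve 8×8 A·h = b for H (H[2,2]=1):
  H  [+1101.09511 +239.16971 +276.12012]
  H  [-169.94476 +751.51893 +97.77639]
  H  [+0.21001 -0.20054 +1.00000]
B = K⁻¹H; ‖b₁‖=1.850748, ‖b₂‖=1.850748; λ = 2/(‖b₁‖+‖b₂‖) = 0.540322, sign → tz>0 ⇒ λ=+0.540322
r₁ = λ·B[:,0] = (+0.95770,-0.26445,+0.11348); r₂ = λ·B[:,1] = (+0.27651,+0.95488,-0.10836)
r₃ = r₁×r₂ = (-0.07970,+0.13515,+0.98761); SVD([r₁ r₂ r₃]) → R = UVᵀ:
  R  [+0.95770 +0.27651 -0.07970]
  R  [-0.26445 +0.95488 +0.13515]
  R  [+0.11348 -0.10836 +0.98761]
t = (-0.02342, -0.17811, +0.54032) m
tr R = 2.900196; θ = arccos((tr R − 1)/2) = 0.317246 rad = 18.177°
axis k = ((R−Rᵀ)₃₂, (R−Rᵀ)₁₃, (R−Rᵀ)₂₁) / (2 sinθ) = (-0.390296, -0.309625, -0.867065)
rvec = θ·k = (-0.123820, -0.098227, -0.275073)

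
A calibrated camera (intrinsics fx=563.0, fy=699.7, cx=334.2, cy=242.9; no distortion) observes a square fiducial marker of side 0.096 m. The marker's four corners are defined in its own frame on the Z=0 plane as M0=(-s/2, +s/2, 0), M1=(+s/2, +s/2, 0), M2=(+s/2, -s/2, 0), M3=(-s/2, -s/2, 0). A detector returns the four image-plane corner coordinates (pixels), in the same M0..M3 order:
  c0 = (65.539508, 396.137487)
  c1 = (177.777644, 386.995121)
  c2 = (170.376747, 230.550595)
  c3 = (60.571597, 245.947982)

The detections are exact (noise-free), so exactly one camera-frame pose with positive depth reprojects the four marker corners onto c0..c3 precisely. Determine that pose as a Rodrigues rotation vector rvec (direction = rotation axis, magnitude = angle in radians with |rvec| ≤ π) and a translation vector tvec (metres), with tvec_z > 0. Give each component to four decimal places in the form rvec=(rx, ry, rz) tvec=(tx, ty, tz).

Intrinsics K: fx=563.0, fy=699.7, cx=334.2, cy=242.9
Marker side s = 0.096 m; corners in marker frame (Z=0):
  M0 = (-0.0480, +0.0480, 0)
  M1 = (+0.0480, +0.0480, 0)
  M2 = (+0.0480, -0.0480, 0)
  M3 = (-0.0480, -0.0480, 0)
Detected image corners:
  c0 = (65.539508, 396.137487) px
  c1 = (177.777644, 386.995121) px
  c2 = (170.376747, 230.550595) px
  c3 = (60.571597, 245.947982) px
Planar DLT: solve 8×8 A·h = b for H (H[2,2]=1):
  H  [+1104.03054 +40.00110 +117.36034]
  H  [-267.09235 +1532.21706 +314.28823]
  H  [-0.44128 -0.20369 +1.00000]
B = K⁻¹H; ‖b₁‖=2.277795, ‖b₂‖=2.277795; λ = 2/(‖b₁‖+‖b₂‖) = 0.439021, sign → tz>0 ⇒ λ=+0.439021
r₁ = λ·B[:,0] = (+0.97591,-0.10033,-0.19373); r₂ = λ·B[:,1] = (+0.08428,+0.99242,-0.08943)
r₃ = r₁×r₂ = (+0.20124,+0.07095,+0.97697); SVD([r₁ r₂ r₃]) → R = UVᵀ:
  R  [+0.97591 +0.08428 +0.20124]
  R  [-0.10033 +0.99242 +0.07095]
  R  [-0.19373 -0.08943 +0.97697]
t = (-0.16909, +0.04479, +0.43902) m
tr R = 2.945303; θ = arccos((tr R − 1)/2) = 0.234411 rad = 13.431°
axis k = ((R−Rᵀ)₃₂, (R−Rᵀ)₁₃, (R−Rᵀ)₂₁) / (2 sinθ) = (-0.345226, +0.850231, -0.397399)
rvec = θ·k = (-0.080925, +0.199304, -0.093155)

rvec=(-0.0809, 0.1993, -0.0932) tvec=(-0.1691, 0.0448, 0.4390)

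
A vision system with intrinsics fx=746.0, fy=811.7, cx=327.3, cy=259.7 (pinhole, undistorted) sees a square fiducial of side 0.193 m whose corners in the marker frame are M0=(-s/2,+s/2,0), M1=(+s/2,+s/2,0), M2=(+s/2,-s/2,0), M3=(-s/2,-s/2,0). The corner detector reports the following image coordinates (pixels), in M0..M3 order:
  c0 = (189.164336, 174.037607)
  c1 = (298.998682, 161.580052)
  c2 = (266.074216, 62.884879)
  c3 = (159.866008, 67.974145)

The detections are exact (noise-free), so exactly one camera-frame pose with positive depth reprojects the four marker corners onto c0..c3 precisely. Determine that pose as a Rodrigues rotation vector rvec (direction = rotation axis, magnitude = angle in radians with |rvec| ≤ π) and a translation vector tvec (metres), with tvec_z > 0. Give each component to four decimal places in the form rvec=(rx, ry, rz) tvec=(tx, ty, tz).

Intrinsics K: fx=746.0, fy=811.7, cx=327.3, cy=259.7
Marker side s = 0.193 m; corners in marker frame (Z=0):
  M0 = (-0.0965, +0.0965, 0)
  M1 = (+0.0965, +0.0965, 0)
  M2 = (+0.0965, -0.0965, 0)
  M3 = (-0.0965, -0.0965, 0)
Detected image corners:
  c0 = (189.164336, 174.037607) px
  c1 = (298.998682, 161.580052) px
  c2 = (266.074216, 62.884879) px
  c3 = (159.866008, 67.974145) px
Planar DLT: solve 8×8 A·h = b for H (H[2,2]=1):
  H  [+639.28827 +98.77261 +229.93463]
  H  [-4.20840 +497.80075 +115.11502]
  H  [+0.34938 -0.27456 +1.00000]
B = K⁻¹H; ‖b₁‖=0.794289, ‖b₂‖=0.794289; λ = 2/(‖b₁‖+‖b₂‖) = 1.258987, sign → tz>0 ⇒ λ=+1.258987
r₁ = λ·B[:,0] = (+0.88591,-0.14726,+0.43986); r₂ = λ·B[:,1] = (+0.31835,+0.88271,-0.34566)
r₃ = r₁×r₂ = (-0.33737,+0.44625,+0.82888); SVD([r₁ r₂ r₃]) → R = UVᵀ:
  R  [+0.88591 +0.31835 -0.33737]
  R  [-0.14726 +0.88271 +0.44625]
  R  [+0.43986 -0.34566 +0.82888]
t = (-0.16432, -0.22426, +1.25899) m
tr R = 2.597497; θ = arccos((tr R − 1)/2) = 0.645584 rad = 36.989°
axis k = ((R−Rᵀ)₃₂, (R−Rᵀ)₁₃, (R−Rᵀ)₂₁) / (2 sinθ) = (-0.658105, -0.645896, -0.386933)
rvec = θ·k = (-0.424862, -0.416980, -0.249798)

rvec=(-0.4249, -0.4170, -0.2498) tvec=(-0.1643, -0.2243, 1.2590)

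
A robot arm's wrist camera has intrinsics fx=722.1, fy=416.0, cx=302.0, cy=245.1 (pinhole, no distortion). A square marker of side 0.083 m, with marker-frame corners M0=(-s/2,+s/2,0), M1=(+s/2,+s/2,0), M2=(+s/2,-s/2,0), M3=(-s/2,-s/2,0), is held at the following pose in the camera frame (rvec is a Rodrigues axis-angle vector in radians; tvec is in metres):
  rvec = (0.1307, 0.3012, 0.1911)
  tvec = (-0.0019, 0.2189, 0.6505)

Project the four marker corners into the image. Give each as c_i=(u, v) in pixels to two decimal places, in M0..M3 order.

c0=(250.46, 401.10) c1=(335.64, 417.78) c2=(352.16, 368.15) c3=(264.72, 352.92)

Intrinsics K: fx=722.1, fy=416.0, cx=302.0, cy=245.1
Marker side s = 0.083 m; corners in marker frame (Z=0):
  M0 = (-0.0415, +0.0415, 0)
  M1 = (+0.0415, +0.0415, 0)
  M2 = (+0.0415, -0.0415, 0)
  M3 = (-0.0415, -0.0415, 0)
rvec = (0.1307, 0.3012, 0.1911), |rvec| = θ = 0.37990 rad = 21.767°
Rodrigues: sinθ=0.37083, 1−cosθ=0.07130; R = I + sinθ·[k]× + (1−cosθ)·[k]×²:
    [+0.93714 -0.16709 +0.30635]
    [+0.20598 +0.97352 -0.09914]
    [-0.28167 +0.15601 +0.94674]
t = (-0.0019, 0.2189, 0.6505) m
M0: Pc = R·M0+t = (-0.04773, +0.25075, +0.66866); u = 722.1·(-0.04773)/0.66866 + 302.0 = 250.4605, v = 416.0·(+0.25075)/0.66866 + 245.1 = 401.1024
M1: Pc = R·M1+t = (+0.03006, +0.26785, +0.64529); u = 722.1·(+0.03006)/0.64529 + 302.0 = 335.6352, v = 416.0·(+0.26785)/0.64529 + 245.1 = 417.7761
M2: Pc = R·M2+t = (+0.04393, +0.18705, +0.63234); u = 722.1·(+0.04393)/0.63234 + 302.0 = 352.1610, v = 416.0·(+0.18705)/0.63234 + 245.1 = 368.1543
M3: Pc = R·M3+t = (-0.03386, +0.16995, +0.65571); u = 722.1·(-0.03386)/0.65571 + 302.0 = 264.7151, v = 416.0·(+0.16995)/0.65571 + 245.1 = 352.9204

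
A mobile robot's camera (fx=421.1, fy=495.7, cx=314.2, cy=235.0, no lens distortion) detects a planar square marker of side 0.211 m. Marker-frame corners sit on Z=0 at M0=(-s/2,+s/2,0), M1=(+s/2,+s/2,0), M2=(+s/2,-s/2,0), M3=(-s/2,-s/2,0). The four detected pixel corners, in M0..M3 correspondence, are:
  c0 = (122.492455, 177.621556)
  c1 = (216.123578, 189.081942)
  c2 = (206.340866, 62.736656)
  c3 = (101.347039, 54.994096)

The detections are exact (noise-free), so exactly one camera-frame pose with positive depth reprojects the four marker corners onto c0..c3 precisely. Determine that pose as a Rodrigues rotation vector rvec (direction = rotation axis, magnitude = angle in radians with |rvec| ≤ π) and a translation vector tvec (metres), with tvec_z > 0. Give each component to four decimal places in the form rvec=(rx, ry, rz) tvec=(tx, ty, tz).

Intrinsics K: fx=421.1, fy=495.7, cx=314.2, cy=235.0
Marker side s = 0.211 m; corners in marker frame (Z=0):
  M0 = (-0.1055, +0.1055, 0)
  M1 = (+0.1055, +0.1055, 0)
  M2 = (+0.1055, -0.1055, 0)
  M3 = (-0.1055, -0.1055, 0)
Detected image corners:
  c0 = (122.492455, 177.621556) px
  c1 = (216.123578, 189.081942) px
  c2 = (206.340866, 62.736656) px
  c3 = (101.347039, 54.994096) px
Planar DLT: solve 8×8 A·h = b for H (H[2,2]=1):
  H  [+439.06536 +166.09974 +161.06961]
  H  [+23.55851 +658.98072 +124.76507]
  H  [-0.18559 +0.57114 +1.00000]
B = K⁻¹H; ‖b₁‖=1.203289, ‖b₂‖=1.203289; λ = 2/(‖b₁‖+‖b₂‖) = 0.831056, sign → tz>0 ⇒ λ=+0.831056
r₁ = λ·B[:,0] = (+0.98159,+0.11262,-0.15424); r₂ = λ·B[:,1] = (-0.02635,+0.87978,+0.47465)
r₃ = r₁×r₂ = (+0.18915,-0.46185,+0.86655); SVD([r₁ r₂ r₃]) → R = UVᵀ:
  R  [+0.98159 -0.02635 +0.18915]
  R  [+0.11262 +0.87978 -0.46185]
  R  [-0.15424 +0.47465 +0.86655]
t = (-0.30221, -0.18481, +0.83106) m
tr R = 2.727927; θ = arccos((tr R − 1)/2) = 0.527708 rad = 30.235°
axis k = ((R−Rᵀ)₃₂, (R−Rᵀ)₁₃, (R−Rᵀ)₂₁) / (2 sinθ) = (+0.929893, +0.340965, +0.137990)
rvec = θ·k = (+0.490712, +0.179930, +0.072819)

rvec=(0.4907, 0.1799, 0.0728) tvec=(-0.3022, -0.1848, 0.8311)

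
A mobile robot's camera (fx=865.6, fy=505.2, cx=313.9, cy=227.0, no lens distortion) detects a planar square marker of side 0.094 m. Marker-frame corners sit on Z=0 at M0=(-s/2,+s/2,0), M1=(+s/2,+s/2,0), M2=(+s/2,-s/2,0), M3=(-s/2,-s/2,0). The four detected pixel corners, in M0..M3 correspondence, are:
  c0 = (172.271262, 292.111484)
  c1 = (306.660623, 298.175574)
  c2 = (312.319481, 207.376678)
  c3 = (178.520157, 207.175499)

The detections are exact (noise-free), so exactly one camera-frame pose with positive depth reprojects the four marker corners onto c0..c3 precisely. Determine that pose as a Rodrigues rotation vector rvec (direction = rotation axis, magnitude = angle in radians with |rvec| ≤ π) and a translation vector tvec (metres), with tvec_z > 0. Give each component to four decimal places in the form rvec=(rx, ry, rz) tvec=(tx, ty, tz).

Intrinsics K: fx=865.6, fy=505.2, cx=313.9, cy=227.0
Marker side s = 0.094 m; corners in marker frame (Z=0):
  M0 = (-0.0470, +0.0470, 0)
  M1 = (+0.0470, +0.0470, 0)
  M2 = (+0.0470, -0.0470, 0)
  M3 = (-0.0470, -0.0470, 0)
Detected image corners:
  c0 = (172.271262, 292.111484) px
  c1 = (306.660623, 298.175574) px
  c2 = (312.319481, 207.376678) px
  c3 = (178.520157, 207.175499) px
Planar DLT: solve 8×8 A·h = b for H (H[2,2]=1):
  H  [+1255.10551 -82.40331 +240.22576]
  H  [-144.40587 +914.07816 +250.99628]
  H  [-0.70705 -0.07820 +1.00000]
B = K⁻¹H; ‖b₁‖=1.847345, ‖b₂‖=1.847345; λ = 2/(‖b₁‖+‖b₂‖) = 0.541317, sign → tz>0 ⇒ λ=+0.541317
r₁ = λ·B[:,0] = (+0.92370,+0.01724,-0.38274); r₂ = λ·B[:,1] = (-0.03618,+0.99845,-0.04233)
r₃ = r₁×r₂ = (+0.38141,+0.05295,+0.92289); SVD([r₁ r₂ r₃]) → R = UVᵀ:
  R  [+0.92370 -0.03618 +0.38141]
  R  [+0.01724 +0.99845 +0.05295]
  R  [-0.38274 -0.04233 +0.92289]
t = (-0.04607, +0.02571, +0.54132) m
tr R = 2.845032; θ = arccos((tr R − 1)/2) = 0.396247 rad = 22.703°
axis k = ((R−Rᵀ)₃₂, (R−Rᵀ)₁₃, (R−Rᵀ)₂₁) / (2 sinθ) = (-0.123437, +0.989936, +0.069211)
rvec = θ·k = (-0.048912, +0.392260, +0.027425)

rvec=(-0.0489, 0.3923, 0.0274) tvec=(-0.0461, 0.0257, 0.5413)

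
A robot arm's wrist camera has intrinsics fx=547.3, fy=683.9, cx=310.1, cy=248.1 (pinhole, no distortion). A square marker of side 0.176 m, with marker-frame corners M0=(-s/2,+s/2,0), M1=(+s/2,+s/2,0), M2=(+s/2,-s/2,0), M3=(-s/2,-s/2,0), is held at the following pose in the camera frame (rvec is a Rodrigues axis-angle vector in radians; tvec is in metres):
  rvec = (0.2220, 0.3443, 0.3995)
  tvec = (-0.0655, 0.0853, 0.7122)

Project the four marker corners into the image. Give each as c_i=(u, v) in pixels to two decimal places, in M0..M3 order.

Intrinsics K: fx=547.3, fy=683.9, cx=310.1, cy=248.1
Marker side s = 0.176 m; corners in marker frame (Z=0):
  M0 = (-0.0880, +0.0880, 0)
  M1 = (+0.0880, +0.0880, 0)
  M2 = (+0.0880, -0.0880, 0)
  M3 = (-0.0880, -0.0880, 0)
rvec = (0.2220, 0.3443, 0.3995), |rvec| = θ = 0.57221 rad = 32.785°
Rodrigues: sinθ=0.54149, 1−cosθ=0.15929; R = I + sinθ·[k]× + (1−cosθ)·[k]×²:
    [+0.86468 -0.34087 +0.36896]
    [+0.41524 +0.89838 -0.14316]
    [-0.28267 +0.27700 +0.91835]
t = (-0.0655, 0.0853, 0.7122) m
M0: Pc = R·M0+t = (-0.17159, +0.12782, +0.76145); u = 547.3·(-0.17159)/0.76145 + 310.1 = 186.7693, v = 683.9·(+0.12782)/0.76145 + 248.1 = 362.8986
M1: Pc = R·M1+t = (-0.01940, +0.20090, +0.71170); u = 547.3·(-0.01940)/0.71170 + 310.1 = 295.1781, v = 683.9·(+0.20090)/0.71170 + 248.1 = 441.1505
M2: Pc = R·M2+t = (+0.04059, +0.04278, +0.66295); u = 547.3·(+0.04059)/0.66295 + 310.1 = 343.6078, v = 683.9·(+0.04278)/0.66295 + 248.1 = 292.2359
M3: Pc = R·M3+t = (-0.11160, -0.03030, +0.71270); u = 547.3·(-0.11160)/0.71270 + 310.1 = 224.4027, v = 683.9·(-0.03030)/0.71270 + 248.1 = 219.0261

c0=(186.77, 362.90) c1=(295.18, 441.15) c2=(343.61, 292.24) c3=(224.40, 219.03)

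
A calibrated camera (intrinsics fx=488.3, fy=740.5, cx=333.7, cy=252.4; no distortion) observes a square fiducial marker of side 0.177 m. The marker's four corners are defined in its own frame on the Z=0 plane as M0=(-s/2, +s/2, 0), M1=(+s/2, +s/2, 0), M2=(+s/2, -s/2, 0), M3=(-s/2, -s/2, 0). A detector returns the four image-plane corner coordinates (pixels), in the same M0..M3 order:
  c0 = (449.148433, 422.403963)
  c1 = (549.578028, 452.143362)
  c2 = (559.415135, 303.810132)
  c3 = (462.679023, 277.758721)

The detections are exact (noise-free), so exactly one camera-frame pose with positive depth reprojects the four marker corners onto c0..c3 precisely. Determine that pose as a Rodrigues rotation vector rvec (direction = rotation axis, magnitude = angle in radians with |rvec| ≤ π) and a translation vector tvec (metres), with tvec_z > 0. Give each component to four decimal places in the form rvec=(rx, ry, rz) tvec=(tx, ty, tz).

Intrinsics K: fx=488.3, fy=740.5, cx=333.7, cy=252.4
Marker side s = 0.177 m; corners in marker frame (Z=0):
  M0 = (-0.0885, +0.0885, 0)
  M1 = (+0.0885, +0.0885, 0)
  M2 = (+0.0885, -0.0885, 0)
  M3 = (-0.0885, -0.0885, 0)
Detected image corners:
  c0 = (449.148433, 422.403963) px
  c1 = (549.578028, 452.143362) px
  c2 = (559.415135, 303.810132) px
  c3 = (462.679023, 277.758721) px
Planar DLT: solve 8×8 A·h = b for H (H[2,2]=1):
  H  [+506.40060 -179.00816 +504.88587]
  H  [+121.10908 +746.17594 +362.45734]
  H  [-0.09968 -0.22348 +1.00000]
B = K⁻¹H; ‖b₁‖=1.127117, ‖b₂‖=1.127117; λ = 2/(‖b₁‖+‖b₂‖) = 0.887219, sign → tz>0 ⇒ λ=+0.887219
r₁ = λ·B[:,0] = (+0.98054,+0.17525,-0.08844); r₂ = λ·B[:,1] = (-0.18975,+0.96160,-0.19828)
r₃ = r₁×r₂ = (+0.05029,+0.21120,+0.97615); SVD([r₁ r₂ r₃]) → R = UVᵀ:
  R  [+0.98054 -0.18975 +0.05029]
  R  [+0.17525 +0.96160 +0.21120]
  R  [-0.08844 -0.19828 +0.97615]
t = (+0.31104, +0.13186, +0.88722) m
tr R = 2.918295; θ = arccos((tr R − 1)/2) = 0.286823 rad = 16.434°
axis k = ((R−Rᵀ)₃₂, (R−Rᵀ)₁₃, (R−Rᵀ)₂₁) / (2 sinθ) = (-0.723707, +0.245187, +0.645082)
rvec = θ·k = (-0.207576, +0.070325, +0.185024)

rvec=(-0.2076, 0.0703, 0.1850) tvec=(0.3110, 0.1319, 0.8872)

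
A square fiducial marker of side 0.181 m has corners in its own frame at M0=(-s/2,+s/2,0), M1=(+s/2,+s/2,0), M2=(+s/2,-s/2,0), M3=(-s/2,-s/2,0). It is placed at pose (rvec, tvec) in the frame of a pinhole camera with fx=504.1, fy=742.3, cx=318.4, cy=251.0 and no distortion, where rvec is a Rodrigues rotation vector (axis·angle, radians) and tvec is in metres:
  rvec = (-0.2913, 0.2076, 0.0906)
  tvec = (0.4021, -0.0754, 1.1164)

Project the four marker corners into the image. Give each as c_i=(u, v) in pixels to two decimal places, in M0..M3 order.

c0=(455.96, 254.76) c1=(543.94, 262.25) c2=(543.55, 147.49) c3=(459.36, 144.19)

Intrinsics K: fx=504.1, fy=742.3, cx=318.4, cy=251.0
Marker side s = 0.181 m; corners in marker frame (Z=0):
  M0 = (-0.0905, +0.0905, 0)
  M1 = (+0.0905, +0.0905, 0)
  M2 = (+0.0905, -0.0905, 0)
  M3 = (-0.0905, -0.0905, 0)
rvec = (-0.2913, 0.2076, 0.0906), |rvec| = θ = 0.36900 rad = 21.142°
Rodrigues: sinθ=0.36068, 1−cosθ=0.06731; R = I + sinθ·[k]× + (1−cosθ)·[k]×²:
    [+0.97464 -0.11845 +0.18987]
    [+0.05866 +0.95399 +0.29403]
    [-0.21597 -0.27544 +0.93675]
t = (0.4021, -0.0754, 1.1164) m
M0: Pc = R·M0+t = (+0.30318, +0.00563, +1.11102); u = 504.1·(+0.30318)/1.11102 + 318.4 = 455.9591, v = 742.3·(+0.00563)/1.11102 + 251.0 = 254.7599
M1: Pc = R·M1+t = (+0.47958, +0.01625, +1.07193); u = 504.1·(+0.47958)/1.07193 + 318.4 = 543.9362, v = 742.3·(+0.01625)/1.07193 + 251.0 = 262.2498
M2: Pc = R·M2+t = (+0.50102, -0.15643, +1.12178); u = 504.1·(+0.50102)/1.12178 + 318.4 = 543.5476, v = 742.3·(-0.15643)/1.12178 + 251.0 = 147.4896
M3: Pc = R·M3+t = (+0.32462, -0.16705, +1.16087); u = 504.1·(+0.32462)/1.16087 + 318.4 = 459.3618, v = 742.3·(-0.16705)/1.16087 + 251.0 = 144.1857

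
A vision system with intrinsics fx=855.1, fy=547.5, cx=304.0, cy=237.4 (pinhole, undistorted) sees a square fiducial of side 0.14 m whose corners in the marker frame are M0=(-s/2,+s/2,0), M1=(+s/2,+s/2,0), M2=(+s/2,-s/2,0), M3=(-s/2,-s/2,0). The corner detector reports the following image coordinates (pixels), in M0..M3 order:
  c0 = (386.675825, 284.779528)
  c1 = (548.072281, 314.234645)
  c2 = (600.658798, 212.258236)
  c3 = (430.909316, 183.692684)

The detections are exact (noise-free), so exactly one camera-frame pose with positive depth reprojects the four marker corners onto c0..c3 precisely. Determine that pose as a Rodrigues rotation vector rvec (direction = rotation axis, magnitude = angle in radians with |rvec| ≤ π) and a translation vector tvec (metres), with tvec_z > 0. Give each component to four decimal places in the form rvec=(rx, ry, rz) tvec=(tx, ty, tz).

Intrinsics K: fx=855.1, fy=547.5, cx=304.0, cy=237.4
Marker side s = 0.14 m; corners in marker frame (Z=0):
  M0 = (-0.0700, +0.0700, 0)
  M1 = (+0.0700, +0.0700, 0)
  M2 = (+0.0700, -0.0700, 0)
  M3 = (-0.0700, -0.0700, 0)
Detected image corners:
  c0 = (386.675825, 284.779528) px
  c1 = (548.072281, 314.234645) px
  c2 = (600.658798, 212.258236) px
  c3 = (430.909316, 183.692684) px
Planar DLT: solve 8×8 A·h = b for H (H[2,2]=1):
  H  [+1106.90107 -190.28418 +490.15881]
  H  [+169.28403 +803.71500 +249.70795]
  H  [-0.15278 +0.31568 +1.00000]
B = K⁻¹H; ‖b₁‖=1.408375, ‖b₂‖=1.408375; λ = 2/(‖b₁‖+‖b₂‖) = 0.710038, sign → tz>0 ⇒ λ=+0.710038
r₁ = λ·B[:,0] = (+0.95769,+0.26658,-0.10848); r₂ = λ·B[:,1] = (-0.23769,+0.94513,+0.22415)
r₃ = r₁×r₂ = (+0.16228,-0.18888,+0.96850); SVD([r₁ r₂ r₃]) → R = UVᵀ:
  R  [+0.95769 -0.23769 +0.16228]
  R  [+0.26658 +0.94513 -0.18888]
  R  [-0.10848 +0.22415 +0.96850]
t = (+0.15458, +0.01596, +0.71004) m
tr R = 2.871313; θ = arccos((tr R − 1)/2) = 0.360681 rad = 20.665°
axis k = ((R−Rᵀ)₃₂, (R−Rᵀ)₁₃, (R−Rᵀ)₂₁) / (2 sinθ) = (+0.585166, +0.383609, +0.714441)
rvec = θ·k = (+0.211058, +0.138360, +0.257685)

rvec=(0.2111, 0.1384, 0.2577) tvec=(0.1546, 0.0160, 0.7100)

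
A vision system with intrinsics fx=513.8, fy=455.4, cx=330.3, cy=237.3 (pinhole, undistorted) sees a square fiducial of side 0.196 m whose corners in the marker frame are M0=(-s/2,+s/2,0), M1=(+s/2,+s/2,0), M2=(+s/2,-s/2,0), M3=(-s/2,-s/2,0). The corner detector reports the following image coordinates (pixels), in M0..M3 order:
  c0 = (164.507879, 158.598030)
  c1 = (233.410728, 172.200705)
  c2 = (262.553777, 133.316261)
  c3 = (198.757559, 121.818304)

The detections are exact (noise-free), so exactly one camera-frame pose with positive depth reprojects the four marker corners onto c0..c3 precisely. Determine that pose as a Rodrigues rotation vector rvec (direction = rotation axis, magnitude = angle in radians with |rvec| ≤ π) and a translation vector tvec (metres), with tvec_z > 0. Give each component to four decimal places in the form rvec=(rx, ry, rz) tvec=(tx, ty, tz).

rvec=(-0.7172, 0.0939, 0.2921) tvec=(-0.3116, -0.2799, 1.3894)

Intrinsics K: fx=513.8, fy=455.4, cx=330.3, cy=237.3
Marker side s = 0.196 m; corners in marker frame (Z=0):
  M0 = (-0.0980, +0.0980, 0)
  M1 = (+0.0980, +0.0980, 0)
  M2 = (+0.0980, -0.0980, 0)
  M3 = (-0.0980, -0.0980, 0)
Detected image corners:
  c0 = (164.507879, 158.598030) px
  c1 = (233.410728, 172.200705) px
  c2 = (262.553777, 133.316261) px
  c3 = (198.757559, 121.818304) px
Planar DLT: solve 8×8 A·h = b for H (H[2,2]=1):
  H  [+309.45954 -259.83998 +215.08474]
  H  [+44.37347 +126.15307 +145.55646]
  H  [-0.13257 -0.45601 +1.00000]
B = K⁻¹H; ‖b₁‖=0.719709, ‖b₂‖=0.719709; λ = 2/(‖b₁‖+‖b₂‖) = 1.389450, sign → tz>0 ⇒ λ=+1.389450
r₁ = λ·B[:,0] = (+0.95527,+0.23137,-0.18419); r₂ = λ·B[:,1] = (-0.29536,+0.71506,-0.63360)
r₃ = r₁×r₂ = (-0.01488,+0.65967,+0.75141); SVD([r₁ r₂ r₃]) → R = UVᵀ:
  R  [+0.95527 -0.29536 -0.01488]
  R  [+0.23137 +0.71506 +0.65967]
  R  [-0.18419 -0.63360 +0.75141]
t = (-0.31157, -0.27991, +1.38945) m
tr R = 2.421740; θ = arccos((tr R − 1)/2) = 0.780062 rad = 44.694°
axis k = ((R−Rᵀ)₃₂, (R−Rᵀ)₁₃, (R−Rᵀ)₂₁) / (2 sinθ) = (-0.919400, +0.120364, +0.374454)
rvec = θ·k = (-0.717189, +0.093892, +0.292097)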